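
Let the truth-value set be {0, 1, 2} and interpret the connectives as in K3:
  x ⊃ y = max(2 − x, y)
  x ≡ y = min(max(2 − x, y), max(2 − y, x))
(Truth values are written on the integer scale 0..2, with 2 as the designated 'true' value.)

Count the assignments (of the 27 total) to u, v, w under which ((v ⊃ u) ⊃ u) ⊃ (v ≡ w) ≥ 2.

value 2: 8 assignments (counts)
value 1: 16 assignments
value 0: 3 assignments
So 8 of the 27 assignments meet the threshold.

8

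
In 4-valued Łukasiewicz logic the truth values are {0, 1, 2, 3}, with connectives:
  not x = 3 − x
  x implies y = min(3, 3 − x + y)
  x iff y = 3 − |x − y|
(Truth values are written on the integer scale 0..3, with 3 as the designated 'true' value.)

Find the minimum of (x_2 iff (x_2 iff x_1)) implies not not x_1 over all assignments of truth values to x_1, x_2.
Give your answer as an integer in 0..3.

Take x_1 = 0, x_2 = 1:
x_2 iff x_1 = 1 iff 0 = 2
x_2 iff (x_2 iff x_1) = 1 iff 2 = 2
not x_1 = not 0 = 3
not not x_1 = not 3 = 0
(x_2 iff (x_2 iff x_1)) implies not not x_1 = 2 implies 0 = 1
No assignment yields a value below 1, so this is the minimum.

1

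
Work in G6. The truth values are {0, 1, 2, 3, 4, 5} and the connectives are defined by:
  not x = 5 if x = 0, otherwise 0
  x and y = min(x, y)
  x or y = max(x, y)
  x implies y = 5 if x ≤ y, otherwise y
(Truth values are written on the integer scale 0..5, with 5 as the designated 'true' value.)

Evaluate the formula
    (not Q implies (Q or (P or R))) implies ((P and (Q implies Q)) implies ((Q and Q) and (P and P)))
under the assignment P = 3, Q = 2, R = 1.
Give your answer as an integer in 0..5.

2

not Q = not 2 = 0
P or R = 3 or 1 = 3
Q or (P or R) = 2 or 3 = 3
not Q implies (Q or (P or R)) = 0 implies 3 = 5
Q implies Q = 2 implies 2 = 5
P and (Q implies Q) = 3 and 5 = 3
Q and Q = 2 and 2 = 2
P and P = 3 and 3 = 3
(Q and Q) and (P and P) = 2 and 3 = 2
(P and (Q implies Q)) implies ((Q and Q) and (P and P)) = 3 implies 2 = 2
(not Q implies (Q or (P or R))) implies ((P and (Q implies Q)) implies ((Q and Q) and (P and P))) = 5 implies 2 = 2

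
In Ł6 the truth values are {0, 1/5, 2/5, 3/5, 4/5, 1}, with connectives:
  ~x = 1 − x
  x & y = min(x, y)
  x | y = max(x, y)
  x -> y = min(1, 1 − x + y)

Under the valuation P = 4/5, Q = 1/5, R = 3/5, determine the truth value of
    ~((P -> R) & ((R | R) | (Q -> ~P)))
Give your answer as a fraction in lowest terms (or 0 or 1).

1/5

P -> R = 4/5 -> 3/5 = 4/5
R | R = 3/5 | 3/5 = 3/5
~P = ~4/5 = 1/5
Q -> ~P = 1/5 -> 1/5 = 1
(R | R) | (Q -> ~P) = 3/5 | 1 = 1
(P -> R) & ((R | R) | (Q -> ~P)) = 4/5 & 1 = 4/5
~((P -> R) & ((R | R) | (Q -> ~P))) = ~4/5 = 1/5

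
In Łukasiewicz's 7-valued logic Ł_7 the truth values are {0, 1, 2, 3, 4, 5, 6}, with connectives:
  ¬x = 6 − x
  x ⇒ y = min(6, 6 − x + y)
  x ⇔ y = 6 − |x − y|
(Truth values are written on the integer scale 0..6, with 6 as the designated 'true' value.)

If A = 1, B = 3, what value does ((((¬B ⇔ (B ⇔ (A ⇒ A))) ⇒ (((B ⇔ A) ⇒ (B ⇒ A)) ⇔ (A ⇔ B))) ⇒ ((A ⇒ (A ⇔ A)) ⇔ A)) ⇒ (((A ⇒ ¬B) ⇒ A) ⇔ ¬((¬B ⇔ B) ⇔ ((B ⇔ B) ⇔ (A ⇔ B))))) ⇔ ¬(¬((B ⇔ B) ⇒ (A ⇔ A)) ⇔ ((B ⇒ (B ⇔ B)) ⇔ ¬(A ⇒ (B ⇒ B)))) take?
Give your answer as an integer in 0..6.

0

¬B = ¬3 = 3
A ⇒ A = 1 ⇒ 1 = 6
B ⇔ (A ⇒ A) = 3 ⇔ 6 = 3
¬B ⇔ (B ⇔ (A ⇒ A)) = 3 ⇔ 3 = 6
B ⇔ A = 3 ⇔ 1 = 4
B ⇒ A = 3 ⇒ 1 = 4
(B ⇔ A) ⇒ (B ⇒ A) = 4 ⇒ 4 = 6
A ⇔ B = 1 ⇔ 3 = 4
((B ⇔ A) ⇒ (B ⇒ A)) ⇔ (A ⇔ B) = 6 ⇔ 4 = 4
(¬B ⇔ (B ⇔ (A ⇒ A))) ⇒ (((B ⇔ A) ⇒ (B ⇒ A)) ⇔ (A ⇔ B)) = 6 ⇒ 4 = 4
A ⇔ A = 1 ⇔ 1 = 6
A ⇒ (A ⇔ A) = 1 ⇒ 6 = 6
(A ⇒ (A ⇔ A)) ⇔ A = 6 ⇔ 1 = 1
((¬B ⇔ (B ⇔ (A ⇒ A))) ⇒ (((B ⇔ A) ⇒ (B ⇒ A)) ⇔ (A ⇔ B))) ⇒ ((A ⇒ (A ⇔ A)) ⇔ A) = 4 ⇒ 1 = 3
¬B = ¬3 = 3
A ⇒ ¬B = 1 ⇒ 3 = 6
(A ⇒ ¬B) ⇒ A = 6 ⇒ 1 = 1
¬B = ¬3 = 3
¬B ⇔ B = 3 ⇔ 3 = 6
B ⇔ B = 3 ⇔ 3 = 6
A ⇔ B = 1 ⇔ 3 = 4
(B ⇔ B) ⇔ (A ⇔ B) = 6 ⇔ 4 = 4
(¬B ⇔ B) ⇔ ((B ⇔ B) ⇔ (A ⇔ B)) = 6 ⇔ 4 = 4
¬((¬B ⇔ B) ⇔ ((B ⇔ B) ⇔ (A ⇔ B))) = ¬4 = 2
((A ⇒ ¬B) ⇒ A) ⇔ ¬((¬B ⇔ B) ⇔ ((B ⇔ B) ⇔ (A ⇔ B))) = 1 ⇔ 2 = 5
(((¬B ⇔ (B ⇔ (A ⇒ A))) ⇒ (((B ⇔ A) ⇒ (B ⇒ A)) ⇔ (A ⇔ B))) ⇒ ((A ⇒ (A ⇔ A)) ⇔ A)) ⇒ (((A ⇒ ¬B) ⇒ A) ⇔ ¬((¬B ⇔ B) ⇔ ((B ⇔ B) ⇔ (A ⇔ B)))) = 3 ⇒ 5 = 6
B ⇔ B = 3 ⇔ 3 = 6
A ⇔ A = 1 ⇔ 1 = 6
(B ⇔ B) ⇒ (A ⇔ A) = 6 ⇒ 6 = 6
¬((B ⇔ B) ⇒ (A ⇔ A)) = ¬6 = 0
B ⇔ B = 3 ⇔ 3 = 6
B ⇒ (B ⇔ B) = 3 ⇒ 6 = 6
B ⇒ B = 3 ⇒ 3 = 6
A ⇒ (B ⇒ B) = 1 ⇒ 6 = 6
¬(A ⇒ (B ⇒ B)) = ¬6 = 0
(B ⇒ (B ⇔ B)) ⇔ ¬(A ⇒ (B ⇒ B)) = 6 ⇔ 0 = 0
¬((B ⇔ B) ⇒ (A ⇔ A)) ⇔ ((B ⇒ (B ⇔ B)) ⇔ ¬(A ⇒ (B ⇒ B))) = 0 ⇔ 0 = 6
¬(¬((B ⇔ B) ⇒ (A ⇔ A)) ⇔ ((B ⇒ (B ⇔ B)) ⇔ ¬(A ⇒ (B ⇒ B)))) = ¬6 = 0
((((¬B ⇔ (B ⇔ (A ⇒ A))) ⇒ (((B ⇔ A) ⇒ (B ⇒ A)) ⇔ (A ⇔ B))) ⇒ ((A ⇒ (A ⇔ A)) ⇔ A)) ⇒ (((A ⇒ ¬B) ⇒ A) ⇔ ¬((¬B ⇔ B) ⇔ ((B ⇔ B) ⇔ (A ⇔ B))))) ⇔ ¬(¬((B ⇔ B) ⇒ (A ⇔ A)) ⇔ ((B ⇒ (B ⇔ B)) ⇔ ¬(A ⇒ (B ⇒ B)))) = 6 ⇔ 0 = 0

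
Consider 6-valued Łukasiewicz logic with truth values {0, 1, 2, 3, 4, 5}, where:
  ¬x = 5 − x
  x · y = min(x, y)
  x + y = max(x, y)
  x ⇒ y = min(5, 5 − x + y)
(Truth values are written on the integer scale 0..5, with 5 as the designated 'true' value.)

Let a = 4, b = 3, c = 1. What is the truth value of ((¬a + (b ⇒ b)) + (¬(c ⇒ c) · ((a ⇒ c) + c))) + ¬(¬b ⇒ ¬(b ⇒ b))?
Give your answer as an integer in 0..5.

¬a = ¬4 = 1
b ⇒ b = 3 ⇒ 3 = 5
¬a + (b ⇒ b) = 1 + 5 = 5
c ⇒ c = 1 ⇒ 1 = 5
¬(c ⇒ c) = ¬5 = 0
a ⇒ c = 4 ⇒ 1 = 2
(a ⇒ c) + c = 2 + 1 = 2
¬(c ⇒ c) · ((a ⇒ c) + c) = 0 · 2 = 0
(¬a + (b ⇒ b)) + (¬(c ⇒ c) · ((a ⇒ c) + c)) = 5 + 0 = 5
¬b = ¬3 = 2
b ⇒ b = 3 ⇒ 3 = 5
¬(b ⇒ b) = ¬5 = 0
¬b ⇒ ¬(b ⇒ b) = 2 ⇒ 0 = 3
¬(¬b ⇒ ¬(b ⇒ b)) = ¬3 = 2
((¬a + (b ⇒ b)) + (¬(c ⇒ c) · ((a ⇒ c) + c))) + ¬(¬b ⇒ ¬(b ⇒ b)) = 5 + 2 = 5

5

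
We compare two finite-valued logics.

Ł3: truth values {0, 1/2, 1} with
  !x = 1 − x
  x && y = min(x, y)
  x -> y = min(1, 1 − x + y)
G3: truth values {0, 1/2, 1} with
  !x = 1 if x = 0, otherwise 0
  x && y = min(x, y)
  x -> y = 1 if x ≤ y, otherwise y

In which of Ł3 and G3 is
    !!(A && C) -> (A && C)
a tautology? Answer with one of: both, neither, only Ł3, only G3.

In Ł3: every assignment gives 1 — tautology.
In G3: at A = 1/2, C = 1/2 the value is 1/2 — not a tautology.

only Ł3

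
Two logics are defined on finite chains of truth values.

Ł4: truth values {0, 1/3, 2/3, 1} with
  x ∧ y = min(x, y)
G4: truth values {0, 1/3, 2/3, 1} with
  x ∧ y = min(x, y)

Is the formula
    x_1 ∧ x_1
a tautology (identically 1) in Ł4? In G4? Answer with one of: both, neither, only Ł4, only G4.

neither

In Ł4: at x_1 = 0 the value is 0 — not a tautology.
In G4: at x_1 = 0 the value is 0 — not a tautology.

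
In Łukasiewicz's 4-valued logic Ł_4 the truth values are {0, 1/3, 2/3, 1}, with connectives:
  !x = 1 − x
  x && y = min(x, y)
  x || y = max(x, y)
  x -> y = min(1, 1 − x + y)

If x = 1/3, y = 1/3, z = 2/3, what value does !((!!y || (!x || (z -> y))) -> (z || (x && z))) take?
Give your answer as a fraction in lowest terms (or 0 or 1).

0

!y = !1/3 = 2/3
!!y = !2/3 = 1/3
!x = !1/3 = 2/3
z -> y = 2/3 -> 1/3 = 2/3
!x || (z -> y) = 2/3 || 2/3 = 2/3
!!y || (!x || (z -> y)) = 1/3 || 2/3 = 2/3
x && z = 1/3 && 2/3 = 1/3
z || (x && z) = 2/3 || 1/3 = 2/3
(!!y || (!x || (z -> y))) -> (z || (x && z)) = 2/3 -> 2/3 = 1
!((!!y || (!x || (z -> y))) -> (z || (x && z))) = !1 = 0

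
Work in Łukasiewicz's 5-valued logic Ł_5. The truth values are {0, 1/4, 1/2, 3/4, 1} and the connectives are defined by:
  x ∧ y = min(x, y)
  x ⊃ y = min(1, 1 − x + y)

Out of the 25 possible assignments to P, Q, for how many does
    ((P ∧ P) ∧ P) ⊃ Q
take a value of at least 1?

15

value 1: 15 assignments (counts)
value 3/4: 4 assignments
value 1/2: 3 assignments
value 1/4: 2 assignments
value 0: 1 assignment
So 15 of the 25 assignments meet the threshold.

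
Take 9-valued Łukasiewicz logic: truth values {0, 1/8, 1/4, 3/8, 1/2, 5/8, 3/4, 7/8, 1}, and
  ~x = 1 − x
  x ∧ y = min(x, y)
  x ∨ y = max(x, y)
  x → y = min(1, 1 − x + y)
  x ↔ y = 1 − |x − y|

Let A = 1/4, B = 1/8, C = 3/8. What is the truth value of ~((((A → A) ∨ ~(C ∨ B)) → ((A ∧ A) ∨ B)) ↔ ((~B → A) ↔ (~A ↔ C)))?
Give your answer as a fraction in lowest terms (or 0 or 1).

A → A = 1/4 → 1/4 = 1
C ∨ B = 3/8 ∨ 1/8 = 3/8
~(C ∨ B) = ~3/8 = 5/8
(A → A) ∨ ~(C ∨ B) = 1 ∨ 5/8 = 1
A ∧ A = 1/4 ∧ 1/4 = 1/4
(A ∧ A) ∨ B = 1/4 ∨ 1/8 = 1/4
((A → A) ∨ ~(C ∨ B)) → ((A ∧ A) ∨ B) = 1 → 1/4 = 1/4
~B = ~1/8 = 7/8
~B → A = 7/8 → 1/4 = 3/8
~A = ~1/4 = 3/4
~A ↔ C = 3/4 ↔ 3/8 = 5/8
(~B → A) ↔ (~A ↔ C) = 3/8 ↔ 5/8 = 3/4
(((A → A) ∨ ~(C ∨ B)) → ((A ∧ A) ∨ B)) ↔ ((~B → A) ↔ (~A ↔ C)) = 1/4 ↔ 3/4 = 1/2
~((((A → A) ∨ ~(C ∨ B)) → ((A ∧ A) ∨ B)) ↔ ((~B → A) ↔ (~A ↔ C))) = ~1/2 = 1/2

1/2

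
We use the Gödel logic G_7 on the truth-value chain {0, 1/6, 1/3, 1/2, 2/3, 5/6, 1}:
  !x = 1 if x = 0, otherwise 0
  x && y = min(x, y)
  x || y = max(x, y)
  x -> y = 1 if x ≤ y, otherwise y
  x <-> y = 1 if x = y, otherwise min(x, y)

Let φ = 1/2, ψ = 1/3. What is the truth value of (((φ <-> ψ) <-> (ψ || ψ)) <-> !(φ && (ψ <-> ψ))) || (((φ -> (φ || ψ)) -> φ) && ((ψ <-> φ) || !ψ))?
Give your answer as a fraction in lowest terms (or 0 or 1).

φ <-> ψ = 1/2 <-> 1/3 = 1/3
ψ || ψ = 1/3 || 1/3 = 1/3
(φ <-> ψ) <-> (ψ || ψ) = 1/3 <-> 1/3 = 1
ψ <-> ψ = 1/3 <-> 1/3 = 1
φ && (ψ <-> ψ) = 1/2 && 1 = 1/2
!(φ && (ψ <-> ψ)) = !1/2 = 0
((φ <-> ψ) <-> (ψ || ψ)) <-> !(φ && (ψ <-> ψ)) = 1 <-> 0 = 0
φ || ψ = 1/2 || 1/3 = 1/2
φ -> (φ || ψ) = 1/2 -> 1/2 = 1
(φ -> (φ || ψ)) -> φ = 1 -> 1/2 = 1/2
ψ <-> φ = 1/3 <-> 1/2 = 1/3
!ψ = !1/3 = 0
(ψ <-> φ) || !ψ = 1/3 || 0 = 1/3
((φ -> (φ || ψ)) -> φ) && ((ψ <-> φ) || !ψ) = 1/2 && 1/3 = 1/3
(((φ <-> ψ) <-> (ψ || ψ)) <-> !(φ && (ψ <-> ψ))) || (((φ -> (φ || ψ)) -> φ) && ((ψ <-> φ) || !ψ)) = 0 || 1/3 = 1/3

1/3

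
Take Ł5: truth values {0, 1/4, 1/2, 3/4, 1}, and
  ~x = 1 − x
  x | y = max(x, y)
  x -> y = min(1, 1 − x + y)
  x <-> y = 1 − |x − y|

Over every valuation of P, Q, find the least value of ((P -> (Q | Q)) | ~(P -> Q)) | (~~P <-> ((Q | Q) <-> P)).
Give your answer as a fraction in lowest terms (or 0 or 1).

Take P = 1, Q = 1/2:
Q | Q = 1/2 | 1/2 = 1/2
P -> (Q | Q) = 1 -> 1/2 = 1/2
P -> Q = 1 -> 1/2 = 1/2
~(P -> Q) = ~1/2 = 1/2
(P -> (Q | Q)) | ~(P -> Q) = 1/2 | 1/2 = 1/2
~P = ~1 = 0
~~P = ~0 = 1
Q | Q = 1/2 | 1/2 = 1/2
(Q | Q) <-> P = 1/2 <-> 1 = 1/2
~~P <-> ((Q | Q) <-> P) = 1 <-> 1/2 = 1/2
((P -> (Q | Q)) | ~(P -> Q)) | (~~P <-> ((Q | Q) <-> P)) = 1/2 | 1/2 = 1/2
No assignment yields a value below 1/2, so this is the minimum.

1/2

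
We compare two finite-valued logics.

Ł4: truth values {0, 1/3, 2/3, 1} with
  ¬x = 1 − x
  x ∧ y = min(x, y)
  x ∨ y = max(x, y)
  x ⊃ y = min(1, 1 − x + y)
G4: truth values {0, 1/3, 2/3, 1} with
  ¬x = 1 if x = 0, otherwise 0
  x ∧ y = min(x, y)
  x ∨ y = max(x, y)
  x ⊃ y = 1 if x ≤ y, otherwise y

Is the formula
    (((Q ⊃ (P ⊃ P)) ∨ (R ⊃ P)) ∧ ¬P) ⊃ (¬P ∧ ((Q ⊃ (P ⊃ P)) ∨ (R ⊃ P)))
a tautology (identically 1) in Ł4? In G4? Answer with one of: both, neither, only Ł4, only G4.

both

In Ł4: every assignment gives 1 — tautology.
In G4: every assignment gives 1 — tautology.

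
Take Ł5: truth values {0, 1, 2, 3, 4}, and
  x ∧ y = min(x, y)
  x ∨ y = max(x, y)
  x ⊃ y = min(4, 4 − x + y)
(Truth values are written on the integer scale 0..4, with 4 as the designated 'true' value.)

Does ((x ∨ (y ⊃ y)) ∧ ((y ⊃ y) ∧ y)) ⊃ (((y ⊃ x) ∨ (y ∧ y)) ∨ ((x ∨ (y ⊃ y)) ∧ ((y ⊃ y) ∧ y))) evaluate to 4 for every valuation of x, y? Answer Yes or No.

At x = 1, y = 4, for instance:
y ⊃ y = 4 ⊃ 4 = 4
x ∨ (y ⊃ y) = 1 ∨ 4 = 4
y ⊃ y = 4 ⊃ 4 = 4
(y ⊃ y) ∧ y = 4 ∧ 4 = 4
(x ∨ (y ⊃ y)) ∧ ((y ⊃ y) ∧ y) = 4 ∧ 4 = 4
y ⊃ x = 4 ⊃ 1 = 1
y ∧ y = 4 ∧ 4 = 4
(y ⊃ x) ∨ (y ∧ y) = 1 ∨ 4 = 4
((y ⊃ x) ∨ (y ∧ y)) ∨ ((x ∨ (y ⊃ y)) ∧ ((y ⊃ y) ∧ y)) = 4 ∨ 4 = 4
((x ∨ (y ⊃ y)) ∧ ((y ⊃ y) ∧ y)) ⊃ (((y ⊃ x) ∨ (y ∧ y)) ∨ ((x ∨ (y ⊃ y)) ∧ ((y ⊃ y) ∧ y))) = 4 ⊃ 4 = 4
and checking the remaining 24 assignments likewise gives ≥ 4 in every case.

Yes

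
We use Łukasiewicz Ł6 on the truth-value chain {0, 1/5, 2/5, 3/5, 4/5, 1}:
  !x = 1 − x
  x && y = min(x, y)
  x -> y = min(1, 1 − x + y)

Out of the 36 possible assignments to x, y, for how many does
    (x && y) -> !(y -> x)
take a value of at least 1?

value 1: 17 assignments (counts)
value 4/5: 7 assignments
value 3/5: 5 assignments
value 2/5: 4 assignments
value 1/5: 2 assignments
value 0: 1 assignment
So 17 of the 36 assignments meet the threshold.

17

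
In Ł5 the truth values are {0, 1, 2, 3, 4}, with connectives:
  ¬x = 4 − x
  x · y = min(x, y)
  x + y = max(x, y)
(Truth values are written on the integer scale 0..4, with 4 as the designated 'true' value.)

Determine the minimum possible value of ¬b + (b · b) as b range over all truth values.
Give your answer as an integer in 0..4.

Take b = 2:
¬b = ¬2 = 2
b · b = 2 · 2 = 2
¬b + (b · b) = 2 + 2 = 2
No assignment yields a value below 2, so this is the minimum.

2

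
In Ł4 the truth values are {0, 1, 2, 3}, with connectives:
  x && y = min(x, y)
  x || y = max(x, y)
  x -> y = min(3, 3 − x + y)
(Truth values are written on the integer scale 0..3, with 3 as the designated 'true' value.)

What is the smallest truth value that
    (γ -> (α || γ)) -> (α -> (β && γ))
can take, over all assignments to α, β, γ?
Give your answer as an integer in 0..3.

Take α = 3, β = 0, γ = 0:
α || γ = 3 || 0 = 3
γ -> (α || γ) = 0 -> 3 = 3
β && γ = 0 && 0 = 0
α -> (β && γ) = 3 -> 0 = 0
(γ -> (α || γ)) -> (α -> (β && γ)) = 3 -> 0 = 0
No assignment yields a value below 0, so this is the minimum.

0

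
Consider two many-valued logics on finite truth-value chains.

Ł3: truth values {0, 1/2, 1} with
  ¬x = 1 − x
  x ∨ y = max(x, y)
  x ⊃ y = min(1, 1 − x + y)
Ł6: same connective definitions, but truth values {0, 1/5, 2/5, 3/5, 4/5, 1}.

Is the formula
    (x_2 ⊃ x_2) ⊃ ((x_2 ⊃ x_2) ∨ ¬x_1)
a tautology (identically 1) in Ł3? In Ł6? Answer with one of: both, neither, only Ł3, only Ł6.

In Ł3: every assignment gives 1 — tautology.
In Ł6: every assignment gives 1 — tautology.

both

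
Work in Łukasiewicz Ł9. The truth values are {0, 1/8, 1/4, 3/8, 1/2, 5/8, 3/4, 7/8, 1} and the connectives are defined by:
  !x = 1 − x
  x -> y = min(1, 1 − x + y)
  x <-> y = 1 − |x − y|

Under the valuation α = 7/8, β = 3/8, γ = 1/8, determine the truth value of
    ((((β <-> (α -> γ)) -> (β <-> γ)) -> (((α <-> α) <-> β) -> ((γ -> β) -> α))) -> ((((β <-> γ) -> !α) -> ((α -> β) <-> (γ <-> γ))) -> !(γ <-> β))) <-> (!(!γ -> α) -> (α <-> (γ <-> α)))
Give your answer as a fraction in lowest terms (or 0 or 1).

1/4

α -> γ = 7/8 -> 1/8 = 1/4
β <-> (α -> γ) = 3/8 <-> 1/4 = 7/8
β <-> γ = 3/8 <-> 1/8 = 3/4
(β <-> (α -> γ)) -> (β <-> γ) = 7/8 -> 3/4 = 7/8
α <-> α = 7/8 <-> 7/8 = 1
(α <-> α) <-> β = 1 <-> 3/8 = 3/8
γ -> β = 1/8 -> 3/8 = 1
(γ -> β) -> α = 1 -> 7/8 = 7/8
((α <-> α) <-> β) -> ((γ -> β) -> α) = 3/8 -> 7/8 = 1
((β <-> (α -> γ)) -> (β <-> γ)) -> (((α <-> α) <-> β) -> ((γ -> β) -> α)) = 7/8 -> 1 = 1
β <-> γ = 3/8 <-> 1/8 = 3/4
!α = !7/8 = 1/8
(β <-> γ) -> !α = 3/4 -> 1/8 = 3/8
α -> β = 7/8 -> 3/8 = 1/2
γ <-> γ = 1/8 <-> 1/8 = 1
(α -> β) <-> (γ <-> γ) = 1/2 <-> 1 = 1/2
((β <-> γ) -> !α) -> ((α -> β) <-> (γ <-> γ)) = 3/8 -> 1/2 = 1
γ <-> β = 1/8 <-> 3/8 = 3/4
!(γ <-> β) = !3/4 = 1/4
(((β <-> γ) -> !α) -> ((α -> β) <-> (γ <-> γ))) -> !(γ <-> β) = 1 -> 1/4 = 1/4
(((β <-> (α -> γ)) -> (β <-> γ)) -> (((α <-> α) <-> β) -> ((γ -> β) -> α))) -> ((((β <-> γ) -> !α) -> ((α -> β) <-> (γ <-> γ))) -> !(γ <-> β)) = 1 -> 1/4 = 1/4
!γ = !1/8 = 7/8
!γ -> α = 7/8 -> 7/8 = 1
!(!γ -> α) = !1 = 0
γ <-> α = 1/8 <-> 7/8 = 1/4
α <-> (γ <-> α) = 7/8 <-> 1/4 = 3/8
!(!γ -> α) -> (α <-> (γ <-> α)) = 0 -> 3/8 = 1
((((β <-> (α -> γ)) -> (β <-> γ)) -> (((α <-> α) <-> β) -> ((γ -> β) -> α))) -> ((((β <-> γ) -> !α) -> ((α -> β) <-> (γ <-> γ))) -> !(γ <-> β))) <-> (!(!γ -> α) -> (α <-> (γ <-> α))) = 1/4 <-> 1 = 1/4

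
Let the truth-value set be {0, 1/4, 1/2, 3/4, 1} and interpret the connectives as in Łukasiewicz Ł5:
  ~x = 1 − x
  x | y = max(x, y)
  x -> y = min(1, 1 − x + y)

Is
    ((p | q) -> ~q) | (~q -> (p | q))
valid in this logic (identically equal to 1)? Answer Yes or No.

Yes

At p = 3/4, q = 1, for instance:
p | q = 3/4 | 1 = 1
~q = ~1 = 0
(p | q) -> ~q = 1 -> 0 = 0
~q -> (p | q) = 0 -> 1 = 1
((p | q) -> ~q) | (~q -> (p | q)) = 0 | 1 = 1
and checking the remaining 24 assignments likewise gives ≥ 1 in every case.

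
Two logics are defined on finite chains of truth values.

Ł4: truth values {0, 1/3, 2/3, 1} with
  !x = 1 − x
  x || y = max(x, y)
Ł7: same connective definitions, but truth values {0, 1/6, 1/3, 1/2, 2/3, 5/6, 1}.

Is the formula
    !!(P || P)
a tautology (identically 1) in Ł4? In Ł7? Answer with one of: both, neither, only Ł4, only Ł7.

neither

In Ł4: at P = 0 the value is 0 — not a tautology.
In Ł7: at P = 0 the value is 0 — not a tautology.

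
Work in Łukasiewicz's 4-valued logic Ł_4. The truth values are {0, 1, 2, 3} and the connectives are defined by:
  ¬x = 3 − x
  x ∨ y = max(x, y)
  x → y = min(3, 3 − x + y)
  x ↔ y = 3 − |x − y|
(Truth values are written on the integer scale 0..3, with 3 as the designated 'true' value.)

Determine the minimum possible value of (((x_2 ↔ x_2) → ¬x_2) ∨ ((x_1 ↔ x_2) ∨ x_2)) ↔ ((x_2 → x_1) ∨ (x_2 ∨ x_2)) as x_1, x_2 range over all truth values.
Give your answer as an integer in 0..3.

2

Take x_1 = 2, x_2 = 1:
x_2 ↔ x_2 = 1 ↔ 1 = 3
¬x_2 = ¬1 = 2
(x_2 ↔ x_2) → ¬x_2 = 3 → 2 = 2
x_1 ↔ x_2 = 2 ↔ 1 = 2
(x_1 ↔ x_2) ∨ x_2 = 2 ∨ 1 = 2
((x_2 ↔ x_2) → ¬x_2) ∨ ((x_1 ↔ x_2) ∨ x_2) = 2 ∨ 2 = 2
x_2 → x_1 = 1 → 2 = 3
x_2 ∨ x_2 = 1 ∨ 1 = 1
(x_2 → x_1) ∨ (x_2 ∨ x_2) = 3 ∨ 1 = 3
(((x_2 ↔ x_2) → ¬x_2) ∨ ((x_1 ↔ x_2) ∨ x_2)) ↔ ((x_2 → x_1) ∨ (x_2 ∨ x_2)) = 2 ↔ 3 = 2
No assignment yields a value below 2, so this is the minimum.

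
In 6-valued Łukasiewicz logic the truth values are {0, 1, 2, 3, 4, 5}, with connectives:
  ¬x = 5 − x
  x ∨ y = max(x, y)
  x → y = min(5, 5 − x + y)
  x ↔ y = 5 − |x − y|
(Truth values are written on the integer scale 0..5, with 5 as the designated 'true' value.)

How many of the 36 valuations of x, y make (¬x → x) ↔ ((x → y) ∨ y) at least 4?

15

value 5: 7 assignments (counts)
value 4: 8 assignments (counts)
value 3: 4 assignments
value 2: 8 assignments
value 1: 2 assignments
value 0: 7 assignments
So 15 of the 36 assignments meet the threshold.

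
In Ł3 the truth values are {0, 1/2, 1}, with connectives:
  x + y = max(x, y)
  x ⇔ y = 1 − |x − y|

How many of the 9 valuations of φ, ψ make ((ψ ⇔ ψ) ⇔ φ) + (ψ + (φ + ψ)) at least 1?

5

φ = 0, ψ = 0 ↦ 0  <
φ = 0, ψ = 1/2 ↦ 1/2  <
φ = 0, ψ = 1 ↦ 1  ≥
φ = 1/2, ψ = 0 ↦ 1/2  <
φ = 1/2, ψ = 1/2 ↦ 1/2  <
φ = 1/2, ψ = 1 ↦ 1  ≥
φ = 1, ψ = 0 ↦ 1  ≥
φ = 1, ψ = 1/2 ↦ 1  ≥
φ = 1, ψ = 1 ↦ 1  ≥
So 5 of the 9 assignments meet the threshold.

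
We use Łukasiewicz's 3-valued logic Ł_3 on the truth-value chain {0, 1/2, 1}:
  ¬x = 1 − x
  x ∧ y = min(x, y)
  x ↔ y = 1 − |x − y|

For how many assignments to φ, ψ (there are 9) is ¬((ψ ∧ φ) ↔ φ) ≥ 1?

φ = 0, ψ = 0 ↦ 0  <
φ = 0, ψ = 1/2 ↦ 0  <
φ = 0, ψ = 1 ↦ 0  <
φ = 1/2, ψ = 0 ↦ 1/2  <
φ = 1/2, ψ = 1/2 ↦ 0  <
φ = 1/2, ψ = 1 ↦ 0  <
φ = 1, ψ = 0 ↦ 1  ≥
φ = 1, ψ = 1/2 ↦ 1/2  <
φ = 1, ψ = 1 ↦ 0  <
So 1 of the 9 assignments meets the threshold.

1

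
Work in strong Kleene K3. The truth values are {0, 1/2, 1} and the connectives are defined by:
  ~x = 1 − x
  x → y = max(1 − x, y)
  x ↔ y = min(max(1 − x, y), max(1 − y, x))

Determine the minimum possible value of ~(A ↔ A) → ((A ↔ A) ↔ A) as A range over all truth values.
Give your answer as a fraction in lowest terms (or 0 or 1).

Take A = 1/2:
A ↔ A = 1/2 ↔ 1/2 = 1/2
~(A ↔ A) = ~1/2 = 1/2
A ↔ A = 1/2 ↔ 1/2 = 1/2
(A ↔ A) ↔ A = 1/2 ↔ 1/2 = 1/2
~(A ↔ A) → ((A ↔ A) ↔ A) = 1/2 → 1/2 = 1/2
No assignment yields a value below 1/2, so this is the minimum.

1/2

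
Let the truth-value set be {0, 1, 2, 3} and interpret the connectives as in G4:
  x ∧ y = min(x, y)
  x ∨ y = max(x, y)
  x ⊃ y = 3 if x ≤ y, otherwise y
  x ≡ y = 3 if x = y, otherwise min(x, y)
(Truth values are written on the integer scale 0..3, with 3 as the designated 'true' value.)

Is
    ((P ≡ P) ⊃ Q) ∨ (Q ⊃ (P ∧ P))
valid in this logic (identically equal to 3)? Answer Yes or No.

No

Counterexample: take P = 0, Q = 1.
P ≡ P = 0 ≡ 0 = 3
(P ≡ P) ⊃ Q = 3 ⊃ 1 = 1
P ∧ P = 0 ∧ 0 = 0
Q ⊃ (P ∧ P) = 1 ⊃ 0 = 0
((P ≡ P) ⊃ Q) ∨ (Q ⊃ (P ∧ P)) = 1 ∨ 0 = 1
This gives 1 ≠ 3.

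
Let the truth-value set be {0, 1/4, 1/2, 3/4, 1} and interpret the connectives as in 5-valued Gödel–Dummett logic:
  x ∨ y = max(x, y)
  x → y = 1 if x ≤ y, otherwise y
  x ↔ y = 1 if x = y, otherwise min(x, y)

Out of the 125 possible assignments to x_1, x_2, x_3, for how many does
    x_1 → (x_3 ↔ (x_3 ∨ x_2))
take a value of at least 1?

value 1: 95 assignments (counts)
value 3/4: 1 assignment
value 1/2: 4 assignments
value 1/4: 9 assignments
value 0: 16 assignments
So 95 of the 125 assignments meet the threshold.

95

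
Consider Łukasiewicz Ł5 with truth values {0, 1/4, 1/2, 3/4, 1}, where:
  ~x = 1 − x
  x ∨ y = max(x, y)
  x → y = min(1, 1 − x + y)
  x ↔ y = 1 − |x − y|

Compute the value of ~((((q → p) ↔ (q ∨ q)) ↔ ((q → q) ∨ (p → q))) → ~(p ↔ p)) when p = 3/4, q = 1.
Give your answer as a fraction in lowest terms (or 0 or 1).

3/4

q → p = 1 → 3/4 = 3/4
q ∨ q = 1 ∨ 1 = 1
(q → p) ↔ (q ∨ q) = 3/4 ↔ 1 = 3/4
q → q = 1 → 1 = 1
p → q = 3/4 → 1 = 1
(q → q) ∨ (p → q) = 1 ∨ 1 = 1
((q → p) ↔ (q ∨ q)) ↔ ((q → q) ∨ (p → q)) = 3/4 ↔ 1 = 3/4
p ↔ p = 3/4 ↔ 3/4 = 1
~(p ↔ p) = ~1 = 0
(((q → p) ↔ (q ∨ q)) ↔ ((q → q) ∨ (p → q))) → ~(p ↔ p) = 3/4 → 0 = 1/4
~((((q → p) ↔ (q ∨ q)) ↔ ((q → q) ∨ (p → q))) → ~(p ↔ p)) = ~1/4 = 3/4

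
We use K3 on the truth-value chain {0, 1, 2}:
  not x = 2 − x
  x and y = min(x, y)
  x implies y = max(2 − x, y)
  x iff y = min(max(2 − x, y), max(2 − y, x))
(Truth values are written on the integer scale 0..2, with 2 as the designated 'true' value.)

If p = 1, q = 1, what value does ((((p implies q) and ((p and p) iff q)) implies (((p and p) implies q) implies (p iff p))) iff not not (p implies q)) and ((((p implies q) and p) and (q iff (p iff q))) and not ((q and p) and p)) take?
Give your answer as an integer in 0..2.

p implies q = 1 implies 1 = 1
p and p = 1 and 1 = 1
(p and p) iff q = 1 iff 1 = 1
(p implies q) and ((p and p) iff q) = 1 and 1 = 1
p and p = 1 and 1 = 1
(p and p) implies q = 1 implies 1 = 1
p iff p = 1 iff 1 = 1
((p and p) implies q) implies (p iff p) = 1 implies 1 = 1
((p implies q) and ((p and p) iff q)) implies (((p and p) implies q) implies (p iff p)) = 1 implies 1 = 1
p implies q = 1 implies 1 = 1
not (p implies q) = not 1 = 1
not not (p implies q) = not 1 = 1
(((p implies q) and ((p and p) iff q)) implies (((p and p) implies q) implies (p iff p))) iff not not (p implies q) = 1 iff 1 = 1
p implies q = 1 implies 1 = 1
(p implies q) and p = 1 and 1 = 1
p iff q = 1 iff 1 = 1
q iff (p iff q) = 1 iff 1 = 1
((p implies q) and p) and (q iff (p iff q)) = 1 and 1 = 1
q and p = 1 and 1 = 1
(q and p) and p = 1 and 1 = 1
not ((q and p) and p) = not 1 = 1
(((p implies q) and p) and (q iff (p iff q))) and not ((q and p) and p) = 1 and 1 = 1
((((p implies q) and ((p and p) iff q)) implies (((p and p) implies q) implies (p iff p))) iff not not (p implies q)) and ((((p implies q) and p) and (q iff (p iff q))) and not ((q and p) and p)) = 1 and 1 = 1

1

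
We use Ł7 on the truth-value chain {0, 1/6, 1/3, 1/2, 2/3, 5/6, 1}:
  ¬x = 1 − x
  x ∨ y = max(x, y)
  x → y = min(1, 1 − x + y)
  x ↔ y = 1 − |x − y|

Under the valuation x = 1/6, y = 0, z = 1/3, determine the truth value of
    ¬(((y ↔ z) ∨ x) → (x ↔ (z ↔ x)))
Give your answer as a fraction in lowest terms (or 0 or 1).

1/3

y ↔ z = 0 ↔ 1/3 = 2/3
(y ↔ z) ∨ x = 2/3 ∨ 1/6 = 2/3
z ↔ x = 1/3 ↔ 1/6 = 5/6
x ↔ (z ↔ x) = 1/6 ↔ 5/6 = 1/3
((y ↔ z) ∨ x) → (x ↔ (z ↔ x)) = 2/3 → 1/3 = 2/3
¬(((y ↔ z) ∨ x) → (x ↔ (z ↔ x))) = ¬2/3 = 1/3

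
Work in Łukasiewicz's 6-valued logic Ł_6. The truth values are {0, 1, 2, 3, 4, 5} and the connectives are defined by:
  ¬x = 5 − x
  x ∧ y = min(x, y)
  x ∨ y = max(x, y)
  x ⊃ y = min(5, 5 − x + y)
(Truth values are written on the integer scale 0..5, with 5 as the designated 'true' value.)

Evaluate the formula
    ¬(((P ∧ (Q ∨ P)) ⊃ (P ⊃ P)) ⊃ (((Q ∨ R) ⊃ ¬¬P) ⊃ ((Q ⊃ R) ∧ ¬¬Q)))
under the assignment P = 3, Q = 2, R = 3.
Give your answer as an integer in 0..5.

Q ∨ P = 2 ∨ 3 = 3
P ∧ (Q ∨ P) = 3 ∧ 3 = 3
P ⊃ P = 3 ⊃ 3 = 5
(P ∧ (Q ∨ P)) ⊃ (P ⊃ P) = 3 ⊃ 5 = 5
Q ∨ R = 2 ∨ 3 = 3
¬P = ¬3 = 2
¬¬P = ¬2 = 3
(Q ∨ R) ⊃ ¬¬P = 3 ⊃ 3 = 5
Q ⊃ R = 2 ⊃ 3 = 5
¬Q = ¬2 = 3
¬¬Q = ¬3 = 2
(Q ⊃ R) ∧ ¬¬Q = 5 ∧ 2 = 2
((Q ∨ R) ⊃ ¬¬P) ⊃ ((Q ⊃ R) ∧ ¬¬Q) = 5 ⊃ 2 = 2
((P ∧ (Q ∨ P)) ⊃ (P ⊃ P)) ⊃ (((Q ∨ R) ⊃ ¬¬P) ⊃ ((Q ⊃ R) ∧ ¬¬Q)) = 5 ⊃ 2 = 2
¬(((P ∧ (Q ∨ P)) ⊃ (P ⊃ P)) ⊃ (((Q ∨ R) ⊃ ¬¬P) ⊃ ((Q ⊃ R) ∧ ¬¬Q))) = ¬2 = 3

3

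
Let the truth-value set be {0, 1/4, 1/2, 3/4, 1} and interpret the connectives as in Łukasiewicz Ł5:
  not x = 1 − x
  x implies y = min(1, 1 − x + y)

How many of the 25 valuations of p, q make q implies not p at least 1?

value 1: 15 assignments (counts)
value 3/4: 4 assignments
value 1/2: 3 assignments
value 1/4: 2 assignments
value 0: 1 assignment
So 15 of the 25 assignments meet the threshold.

15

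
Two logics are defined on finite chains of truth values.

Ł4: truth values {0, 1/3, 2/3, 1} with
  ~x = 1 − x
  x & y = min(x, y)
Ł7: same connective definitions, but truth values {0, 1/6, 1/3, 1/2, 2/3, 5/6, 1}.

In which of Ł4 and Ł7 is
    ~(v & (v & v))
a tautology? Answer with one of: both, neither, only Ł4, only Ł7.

neither

In Ł4: at v = 1/3 the value is 2/3 — not a tautology.
In Ł7: at v = 1/6 the value is 5/6 — not a tautology.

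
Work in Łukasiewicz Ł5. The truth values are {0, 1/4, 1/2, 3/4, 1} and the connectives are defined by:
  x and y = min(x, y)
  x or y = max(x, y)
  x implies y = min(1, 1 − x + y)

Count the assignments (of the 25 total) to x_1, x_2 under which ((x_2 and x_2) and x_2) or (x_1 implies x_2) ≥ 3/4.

19

value 1: 15 assignments (counts)
value 3/4: 4 assignments (counts)
value 1/2: 3 assignments
value 1/4: 2 assignments
value 0: 1 assignment
So 19 of the 25 assignments meet the threshold.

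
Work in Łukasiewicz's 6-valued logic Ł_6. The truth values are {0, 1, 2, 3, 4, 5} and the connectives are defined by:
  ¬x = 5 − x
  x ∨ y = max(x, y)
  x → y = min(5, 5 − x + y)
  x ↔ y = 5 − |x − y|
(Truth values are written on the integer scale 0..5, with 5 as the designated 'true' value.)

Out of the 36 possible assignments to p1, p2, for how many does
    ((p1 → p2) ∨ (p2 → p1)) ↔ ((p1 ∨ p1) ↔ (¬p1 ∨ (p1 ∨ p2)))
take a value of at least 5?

value 5: 15 assignments (counts)
value 4: 6 assignments
value 3: 2 assignments
value 2: 6 assignments
value 1: 1 assignment
value 0: 6 assignments
So 15 of the 36 assignments meet the threshold.

15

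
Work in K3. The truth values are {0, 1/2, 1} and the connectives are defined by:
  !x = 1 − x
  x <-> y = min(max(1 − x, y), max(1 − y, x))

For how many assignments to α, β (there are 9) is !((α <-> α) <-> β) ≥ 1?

2

α = 0, β = 0 ↦ 1  ≥
α = 0, β = 1/2 ↦ 1/2  <
α = 0, β = 1 ↦ 0  <
α = 1/2, β = 0 ↦ 1/2  <
α = 1/2, β = 1/2 ↦ 1/2  <
α = 1/2, β = 1 ↦ 1/2  <
α = 1, β = 0 ↦ 1  ≥
α = 1, β = 1/2 ↦ 1/2  <
α = 1, β = 1 ↦ 0  <
So 2 of the 9 assignments meet the threshold.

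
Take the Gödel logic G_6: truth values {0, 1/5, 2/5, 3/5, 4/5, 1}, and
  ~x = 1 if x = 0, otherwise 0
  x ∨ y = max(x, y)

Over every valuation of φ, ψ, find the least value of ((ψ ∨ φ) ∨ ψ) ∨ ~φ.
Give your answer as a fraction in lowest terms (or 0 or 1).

1/5

Take φ = 1/5, ψ = 0:
ψ ∨ φ = 0 ∨ 1/5 = 1/5
(ψ ∨ φ) ∨ ψ = 1/5 ∨ 0 = 1/5
~φ = ~1/5 = 0
((ψ ∨ φ) ∨ ψ) ∨ ~φ = 1/5 ∨ 0 = 1/5
No assignment yields a value below 1/5, so this is the minimum.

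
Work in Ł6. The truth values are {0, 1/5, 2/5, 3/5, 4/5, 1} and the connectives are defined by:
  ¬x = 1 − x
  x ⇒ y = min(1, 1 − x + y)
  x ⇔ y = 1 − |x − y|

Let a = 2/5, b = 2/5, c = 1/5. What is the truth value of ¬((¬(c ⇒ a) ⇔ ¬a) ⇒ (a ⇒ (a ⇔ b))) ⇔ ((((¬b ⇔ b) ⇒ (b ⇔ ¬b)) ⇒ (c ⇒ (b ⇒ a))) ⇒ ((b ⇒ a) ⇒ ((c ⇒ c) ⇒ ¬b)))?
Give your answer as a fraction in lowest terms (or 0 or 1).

2/5

c ⇒ a = 1/5 ⇒ 2/5 = 1
¬(c ⇒ a) = ¬1 = 0
¬a = ¬2/5 = 3/5
¬(c ⇒ a) ⇔ ¬a = 0 ⇔ 3/5 = 2/5
a ⇔ b = 2/5 ⇔ 2/5 = 1
a ⇒ (a ⇔ b) = 2/5 ⇒ 1 = 1
(¬(c ⇒ a) ⇔ ¬a) ⇒ (a ⇒ (a ⇔ b)) = 2/5 ⇒ 1 = 1
¬((¬(c ⇒ a) ⇔ ¬a) ⇒ (a ⇒ (a ⇔ b))) = ¬1 = 0
¬b = ¬2/5 = 3/5
¬b ⇔ b = 3/5 ⇔ 2/5 = 4/5
¬b = ¬2/5 = 3/5
b ⇔ ¬b = 2/5 ⇔ 3/5 = 4/5
(¬b ⇔ b) ⇒ (b ⇔ ¬b) = 4/5 ⇒ 4/5 = 1
b ⇒ a = 2/5 ⇒ 2/5 = 1
c ⇒ (b ⇒ a) = 1/5 ⇒ 1 = 1
((¬b ⇔ b) ⇒ (b ⇔ ¬b)) ⇒ (c ⇒ (b ⇒ a)) = 1 ⇒ 1 = 1
b ⇒ a = 2/5 ⇒ 2/5 = 1
c ⇒ c = 1/5 ⇒ 1/5 = 1
¬b = ¬2/5 = 3/5
(c ⇒ c) ⇒ ¬b = 1 ⇒ 3/5 = 3/5
(b ⇒ a) ⇒ ((c ⇒ c) ⇒ ¬b) = 1 ⇒ 3/5 = 3/5
(((¬b ⇔ b) ⇒ (b ⇔ ¬b)) ⇒ (c ⇒ (b ⇒ a))) ⇒ ((b ⇒ a) ⇒ ((c ⇒ c) ⇒ ¬b)) = 1 ⇒ 3/5 = 3/5
¬((¬(c ⇒ a) ⇔ ¬a) ⇒ (a ⇒ (a ⇔ b))) ⇔ ((((¬b ⇔ b) ⇒ (b ⇔ ¬b)) ⇒ (c ⇒ (b ⇒ a))) ⇒ ((b ⇒ a) ⇒ ((c ⇒ c) ⇒ ¬b))) = 0 ⇔ 3/5 = 2/5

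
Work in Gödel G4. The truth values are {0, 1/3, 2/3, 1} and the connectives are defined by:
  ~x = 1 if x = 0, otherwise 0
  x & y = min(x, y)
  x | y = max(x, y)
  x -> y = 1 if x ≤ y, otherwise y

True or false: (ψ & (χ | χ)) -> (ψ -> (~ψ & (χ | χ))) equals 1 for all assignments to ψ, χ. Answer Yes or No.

No

Counterexample: take ψ = 1/3, χ = 1/3.
χ | χ = 1/3 | 1/3 = 1/3
ψ & (χ | χ) = 1/3 & 1/3 = 1/3
~ψ = ~1/3 = 0
χ | χ = 1/3 | 1/3 = 1/3
~ψ & (χ | χ) = 0 & 1/3 = 0
ψ -> (~ψ & (χ | χ)) = 1/3 -> 0 = 0
(ψ & (χ | χ)) -> (ψ -> (~ψ & (χ | χ))) = 1/3 -> 0 = 0
This gives 0 ≠ 1.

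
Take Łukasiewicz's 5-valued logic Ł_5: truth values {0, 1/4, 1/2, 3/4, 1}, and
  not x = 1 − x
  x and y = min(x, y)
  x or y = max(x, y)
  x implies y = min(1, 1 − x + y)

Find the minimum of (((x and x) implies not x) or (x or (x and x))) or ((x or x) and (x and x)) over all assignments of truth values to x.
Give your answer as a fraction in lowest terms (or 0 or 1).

3/4

Take x = 3/4:
x and x = 3/4 and 3/4 = 3/4
not x = not 3/4 = 1/4
(x and x) implies not x = 3/4 implies 1/4 = 1/2
x and x = 3/4 and 3/4 = 3/4
x or (x and x) = 3/4 or 3/4 = 3/4
((x and x) implies not x) or (x or (x and x)) = 1/2 or 3/4 = 3/4
x or x = 3/4 or 3/4 = 3/4
x and x = 3/4 and 3/4 = 3/4
(x or x) and (x and x) = 3/4 and 3/4 = 3/4
(((x and x) implies not x) or (x or (x and x))) or ((x or x) and (x and x)) = 3/4 or 3/4 = 3/4
No assignment yields a value below 3/4, so this is the minimum.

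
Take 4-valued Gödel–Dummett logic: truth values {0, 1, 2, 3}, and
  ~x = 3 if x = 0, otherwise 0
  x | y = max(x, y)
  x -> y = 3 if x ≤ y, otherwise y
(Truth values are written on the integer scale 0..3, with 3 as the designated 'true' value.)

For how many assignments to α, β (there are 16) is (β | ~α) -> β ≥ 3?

13

α = 0, β = 0 ↦ 0  <
α = 0, β = 1 ↦ 1  <
α = 0, β = 2 ↦ 2  <
α = 0, β = 3 ↦ 3  ≥
α = 1, β = 0 ↦ 3  ≥
α = 1, β = 1 ↦ 3  ≥
α = 1, β = 2 ↦ 3  ≥
α = 1, β = 3 ↦ 3  ≥
α = 2, β = 0 ↦ 3  ≥
α = 2, β = 1 ↦ 3  ≥
α = 2, β = 2 ↦ 3  ≥
α = 2, β = 3 ↦ 3  ≥
α = 3, β = 0 ↦ 3  ≥
α = 3, β = 1 ↦ 3  ≥
α = 3, β = 2 ↦ 3  ≥
α = 3, β = 3 ↦ 3  ≥
So 13 of the 16 assignments meet the threshold.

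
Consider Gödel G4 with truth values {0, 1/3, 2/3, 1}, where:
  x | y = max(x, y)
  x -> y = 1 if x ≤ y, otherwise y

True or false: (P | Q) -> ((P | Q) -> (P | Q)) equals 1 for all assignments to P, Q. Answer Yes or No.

Yes

P = 0, Q = 0 ↦ 1
P = 0, Q = 1/3 ↦ 1
P = 0, Q = 2/3 ↦ 1
P = 0, Q = 1 ↦ 1
P = 1/3, Q = 0 ↦ 1
P = 1/3, Q = 1/3 ↦ 1
P = 1/3, Q = 2/3 ↦ 1
P = 1/3, Q = 1 ↦ 1
P = 2/3, Q = 0 ↦ 1
P = 2/3, Q = 1/3 ↦ 1
P = 2/3, Q = 2/3 ↦ 1
P = 2/3, Q = 1 ↦ 1
P = 1, Q = 0 ↦ 1
P = 1, Q = 1/3 ↦ 1
P = 1, Q = 2/3 ↦ 1
P = 1, Q = 1 ↦ 1
Every assignment gives a value ≥ 1.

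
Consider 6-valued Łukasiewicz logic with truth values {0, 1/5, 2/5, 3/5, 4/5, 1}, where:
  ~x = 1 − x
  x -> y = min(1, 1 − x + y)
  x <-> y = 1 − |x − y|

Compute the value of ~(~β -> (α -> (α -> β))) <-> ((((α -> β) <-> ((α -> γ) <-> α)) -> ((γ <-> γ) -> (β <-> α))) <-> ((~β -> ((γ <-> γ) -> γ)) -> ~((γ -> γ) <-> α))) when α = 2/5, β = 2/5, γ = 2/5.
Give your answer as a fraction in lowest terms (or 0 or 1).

~β = ~2/5 = 3/5
α -> β = 2/5 -> 2/5 = 1
α -> (α -> β) = 2/5 -> 1 = 1
~β -> (α -> (α -> β)) = 3/5 -> 1 = 1
~(~β -> (α -> (α -> β))) = ~1 = 0
α -> β = 2/5 -> 2/5 = 1
α -> γ = 2/5 -> 2/5 = 1
(α -> γ) <-> α = 1 <-> 2/5 = 2/5
(α -> β) <-> ((α -> γ) <-> α) = 1 <-> 2/5 = 2/5
γ <-> γ = 2/5 <-> 2/5 = 1
β <-> α = 2/5 <-> 2/5 = 1
(γ <-> γ) -> (β <-> α) = 1 -> 1 = 1
((α -> β) <-> ((α -> γ) <-> α)) -> ((γ <-> γ) -> (β <-> α)) = 2/5 -> 1 = 1
~β = ~2/5 = 3/5
γ <-> γ = 2/5 <-> 2/5 = 1
(γ <-> γ) -> γ = 1 -> 2/5 = 2/5
~β -> ((γ <-> γ) -> γ) = 3/5 -> 2/5 = 4/5
γ -> γ = 2/5 -> 2/5 = 1
(γ -> γ) <-> α = 1 <-> 2/5 = 2/5
~((γ -> γ) <-> α) = ~2/5 = 3/5
(~β -> ((γ <-> γ) -> γ)) -> ~((γ -> γ) <-> α) = 4/5 -> 3/5 = 4/5
(((α -> β) <-> ((α -> γ) <-> α)) -> ((γ <-> γ) -> (β <-> α))) <-> ((~β -> ((γ <-> γ) -> γ)) -> ~((γ -> γ) <-> α)) = 1 <-> 4/5 = 4/5
~(~β -> (α -> (α -> β))) <-> ((((α -> β) <-> ((α -> γ) <-> α)) -> ((γ <-> γ) -> (β <-> α))) <-> ((~β -> ((γ <-> γ) -> γ)) -> ~((γ -> γ) <-> α))) = 0 <-> 4/5 = 1/5

1/5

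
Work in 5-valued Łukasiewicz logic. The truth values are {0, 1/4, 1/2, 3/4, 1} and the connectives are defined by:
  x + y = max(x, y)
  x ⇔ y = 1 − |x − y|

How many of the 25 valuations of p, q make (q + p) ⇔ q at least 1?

15

value 1: 15 assignments (counts)
value 3/4: 4 assignments
value 1/2: 3 assignments
value 1/4: 2 assignments
value 0: 1 assignment
So 15 of the 25 assignments meet the threshold.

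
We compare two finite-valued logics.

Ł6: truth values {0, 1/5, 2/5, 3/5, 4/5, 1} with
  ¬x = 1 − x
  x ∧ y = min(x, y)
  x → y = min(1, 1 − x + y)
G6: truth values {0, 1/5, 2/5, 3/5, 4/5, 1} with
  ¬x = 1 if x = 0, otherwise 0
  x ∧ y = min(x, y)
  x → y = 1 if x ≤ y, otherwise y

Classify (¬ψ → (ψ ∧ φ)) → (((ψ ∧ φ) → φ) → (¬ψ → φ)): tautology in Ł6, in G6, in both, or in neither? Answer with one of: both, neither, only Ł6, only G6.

In Ł6: every assignment gives 1 — tautology.
In G6: every assignment gives 1 — tautology.

both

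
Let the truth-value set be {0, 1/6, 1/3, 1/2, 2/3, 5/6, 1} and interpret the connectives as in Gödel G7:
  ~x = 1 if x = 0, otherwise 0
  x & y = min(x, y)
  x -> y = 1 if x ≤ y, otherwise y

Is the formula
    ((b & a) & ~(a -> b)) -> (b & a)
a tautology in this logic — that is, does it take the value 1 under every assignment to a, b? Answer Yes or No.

Yes

At a = 1, b = 1/2, for instance:
b & a = 1/2 & 1 = 1/2
a -> b = 1 -> 1/2 = 1/2
~(a -> b) = ~1/2 = 0
(b & a) & ~(a -> b) = 1/2 & 0 = 0
((b & a) & ~(a -> b)) -> (b & a) = 0 -> 1/2 = 1
and checking the remaining 48 assignments likewise gives ≥ 1 in every case.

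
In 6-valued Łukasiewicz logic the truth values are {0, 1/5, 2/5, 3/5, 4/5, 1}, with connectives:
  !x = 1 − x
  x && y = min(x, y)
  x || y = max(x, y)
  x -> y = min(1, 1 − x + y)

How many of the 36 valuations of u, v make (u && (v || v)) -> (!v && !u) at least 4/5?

value 1: 21 assignments (counts)
value 4/5: 5 assignments (counts)
value 3/5: 4 assignments
value 2/5: 3 assignments
value 1/5: 2 assignments
value 0: 1 assignment
So 26 of the 36 assignments meet the threshold.

26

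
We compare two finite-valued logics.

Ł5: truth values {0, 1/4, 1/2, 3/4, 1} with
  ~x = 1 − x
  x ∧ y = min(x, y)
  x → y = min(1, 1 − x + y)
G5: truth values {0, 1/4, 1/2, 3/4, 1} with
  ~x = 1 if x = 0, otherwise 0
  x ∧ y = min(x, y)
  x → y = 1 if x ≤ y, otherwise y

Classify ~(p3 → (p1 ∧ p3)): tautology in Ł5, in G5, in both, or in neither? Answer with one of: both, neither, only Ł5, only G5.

In Ł5: at p1 = 0, p3 = 0 the value is 0 — not a tautology.
In G5: at p1 = 0, p3 = 0 the value is 0 — not a tautology.

neither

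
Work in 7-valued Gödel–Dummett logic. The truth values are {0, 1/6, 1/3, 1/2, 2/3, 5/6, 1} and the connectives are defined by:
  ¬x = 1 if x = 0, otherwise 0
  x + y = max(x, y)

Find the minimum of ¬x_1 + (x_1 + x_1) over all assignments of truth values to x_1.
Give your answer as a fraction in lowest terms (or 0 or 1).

1/6

Take x_1 = 1/6:
¬x_1 = ¬1/6 = 0
x_1 + x_1 = 1/6 + 1/6 = 1/6
¬x_1 + (x_1 + x_1) = 0 + 1/6 = 1/6
No assignment yields a value below 1/6, so this is the minimum.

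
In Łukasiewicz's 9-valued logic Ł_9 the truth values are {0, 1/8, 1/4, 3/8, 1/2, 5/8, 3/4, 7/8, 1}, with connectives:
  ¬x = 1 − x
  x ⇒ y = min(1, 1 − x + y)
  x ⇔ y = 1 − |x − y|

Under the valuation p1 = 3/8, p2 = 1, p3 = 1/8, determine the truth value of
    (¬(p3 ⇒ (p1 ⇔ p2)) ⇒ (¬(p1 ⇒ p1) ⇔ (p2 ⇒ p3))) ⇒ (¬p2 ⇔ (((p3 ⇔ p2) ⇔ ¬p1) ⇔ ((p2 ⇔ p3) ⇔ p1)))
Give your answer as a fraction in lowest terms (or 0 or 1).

p1 ⇔ p2 = 3/8 ⇔ 1 = 3/8
p3 ⇒ (p1 ⇔ p2) = 1/8 ⇒ 3/8 = 1
¬(p3 ⇒ (p1 ⇔ p2)) = ¬1 = 0
p1 ⇒ p1 = 3/8 ⇒ 3/8 = 1
¬(p1 ⇒ p1) = ¬1 = 0
p2 ⇒ p3 = 1 ⇒ 1/8 = 1/8
¬(p1 ⇒ p1) ⇔ (p2 ⇒ p3) = 0 ⇔ 1/8 = 7/8
¬(p3 ⇒ (p1 ⇔ p2)) ⇒ (¬(p1 ⇒ p1) ⇔ (p2 ⇒ p3)) = 0 ⇒ 7/8 = 1
¬p2 = ¬1 = 0
p3 ⇔ p2 = 1/8 ⇔ 1 = 1/8
¬p1 = ¬3/8 = 5/8
(p3 ⇔ p2) ⇔ ¬p1 = 1/8 ⇔ 5/8 = 1/2
p2 ⇔ p3 = 1 ⇔ 1/8 = 1/8
(p2 ⇔ p3) ⇔ p1 = 1/8 ⇔ 3/8 = 3/4
((p3 ⇔ p2) ⇔ ¬p1) ⇔ ((p2 ⇔ p3) ⇔ p1) = 1/2 ⇔ 3/4 = 3/4
¬p2 ⇔ (((p3 ⇔ p2) ⇔ ¬p1) ⇔ ((p2 ⇔ p3) ⇔ p1)) = 0 ⇔ 3/4 = 1/4
(¬(p3 ⇒ (p1 ⇔ p2)) ⇒ (¬(p1 ⇒ p1) ⇔ (p2 ⇒ p3))) ⇒ (¬p2 ⇔ (((p3 ⇔ p2) ⇔ ¬p1) ⇔ ((p2 ⇔ p3) ⇔ p1))) = 1 ⇒ 1/4 = 1/4

1/4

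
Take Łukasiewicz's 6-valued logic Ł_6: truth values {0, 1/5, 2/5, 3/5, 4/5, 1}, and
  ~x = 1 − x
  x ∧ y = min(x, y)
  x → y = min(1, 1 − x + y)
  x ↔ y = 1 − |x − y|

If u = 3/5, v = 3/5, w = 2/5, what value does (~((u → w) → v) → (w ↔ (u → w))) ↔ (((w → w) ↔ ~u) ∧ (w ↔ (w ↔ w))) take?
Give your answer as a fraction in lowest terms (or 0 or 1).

u → w = 3/5 → 2/5 = 4/5
(u → w) → v = 4/5 → 3/5 = 4/5
~((u → w) → v) = ~4/5 = 1/5
u → w = 3/5 → 2/5 = 4/5
w ↔ (u → w) = 2/5 ↔ 4/5 = 3/5
~((u → w) → v) → (w ↔ (u → w)) = 1/5 → 3/5 = 1
w → w = 2/5 → 2/5 = 1
~u = ~3/5 = 2/5
(w → w) ↔ ~u = 1 ↔ 2/5 = 2/5
w ↔ w = 2/5 ↔ 2/5 = 1
w ↔ (w ↔ w) = 2/5 ↔ 1 = 2/5
((w → w) ↔ ~u) ∧ (w ↔ (w ↔ w)) = 2/5 ∧ 2/5 = 2/5
(~((u → w) → v) → (w ↔ (u → w))) ↔ (((w → w) ↔ ~u) ∧ (w ↔ (w ↔ w))) = 1 ↔ 2/5 = 2/5

2/5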